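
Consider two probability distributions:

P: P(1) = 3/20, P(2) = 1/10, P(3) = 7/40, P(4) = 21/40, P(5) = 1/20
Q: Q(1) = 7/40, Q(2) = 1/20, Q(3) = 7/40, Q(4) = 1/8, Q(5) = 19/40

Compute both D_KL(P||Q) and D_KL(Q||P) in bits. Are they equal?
D_KL(P||Q) = 0.9912 bits, D_KL(Q||P) = 1.2729 bits. No, they are not equal.

D_KL(P||Q) = Σ P(x) log₂(P(x)/Q(x))

Computing term by term:
  P(1)·log₂(P(1)/Q(1)) = (3/20)·log₂((3/20)/(7/40)) = -0.03336
  P(2)·log₂(P(2)/Q(2)) = (1/10)·log₂((1/10)/(1/20)) = 0.10000
  P(3)·log₂(P(3)/Q(3)) = (7/40)·log₂((7/40)/(7/40)) = 0.00000
  P(4)·log₂(P(4)/Q(4)) = (21/40)·log₂((21/40)/(1/8)) = 1.08695
  P(5)·log₂(P(5)/Q(5)) = (1/20)·log₂((1/20)/(19/40)) = -0.16240

D_KL(P||Q) = -0.03336 + 0.10000 + 0.00000 + 1.08695 - 0.16240 = 0.99119 ≈ 0.9912 bits

D_KL(Q||P) = Σ Q(x) log₂(Q(x)/P(x))

Computing term by term:
  Q(1)·log₂(Q(1)/P(1)) = (7/40)·log₂((7/40)/(3/20)) = 0.03892
  Q(2)·log₂(Q(2)/P(2)) = (1/20)·log₂((1/20)/(1/10)) = -0.05000
  Q(3)·log₂(Q(3)/P(3)) = (7/40)·log₂((7/40)/(7/40)) = 0.00000
  Q(4)·log₂(Q(4)/P(4)) = (1/8)·log₂((1/8)/(21/40)) = -0.25880
  Q(5)·log₂(Q(5)/P(5)) = (19/40)·log₂((19/40)/(1/20)) = 1.54277

D_KL(Q||P) = 0.03892 - 0.05000 + 0.00000 - 0.25880 + 1.54277 = 1.27289 ≈ 1.2729 bits

These are NOT equal (difference: 0.2817 bits). KL divergence is asymmetric: D_KL(P||Q) ≠ D_KL(Q||P) in general.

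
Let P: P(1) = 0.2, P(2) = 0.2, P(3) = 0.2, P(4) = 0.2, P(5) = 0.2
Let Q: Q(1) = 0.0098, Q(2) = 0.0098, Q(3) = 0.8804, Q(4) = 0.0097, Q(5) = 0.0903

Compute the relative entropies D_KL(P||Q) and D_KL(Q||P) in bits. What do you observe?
D_KL(P||Q) = 2.4154 bits, D_KL(Q||P) = 1.6512 bits. The two directions give different values (D_KL(P||Q) exceeds D_KL(Q||P) by 0.7642 bits): KL divergence is asymmetric.

D_KL(P||Q) = Σ P(x) log₂(P(x)/Q(x))

Computing term by term:
  P(1)·log₂(P(1)/Q(1)) = 0.2·log₂(0.2/0.0098) = 0.87021
  P(2)·log₂(P(2)/Q(2)) = 0.2·log₂(0.2/0.0098) = 0.87021
  P(3)·log₂(P(3)/Q(3)) = 0.2·log₂(0.2/0.8804) = -0.42763
  P(4)·log₂(P(4)/Q(4)) = 0.2·log₂(0.2/0.0097) = 0.87317
  P(5)·log₂(P(5)/Q(5)) = 0.2·log₂(0.2/0.0903) = 0.22944

D_KL(P||Q) = 0.87021 + 0.87021 - 0.42763 + 0.87317 + 0.22944 = 2.41540 ≈ 2.4154 bits

D_KL(Q||P) = Σ Q(x) log₂(Q(x)/P(x))

Computing term by term:
  Q(1)·log₂(Q(1)/P(1)) = 0.0098·log₂(0.0098/0.2) = -0.04264
  Q(2)·log₂(Q(2)/P(2)) = 0.0098·log₂(0.0098/0.2) = -0.04264
  Q(3)·log₂(Q(3)/P(3)) = 0.8804·log₂(0.8804/0.2) = 1.88244
  Q(4)·log₂(Q(4)/P(4)) = 0.0097·log₂(0.0097/0.2) = -0.04235
  Q(5)·log₂(Q(5)/P(5)) = 0.0903·log₂(0.0903/0.2) = -0.10359

D_KL(Q||P) = -0.04264 - 0.04264 + 1.88244 - 0.04235 - 0.10359 = 1.65122 ≈ 1.6512 bits

These are NOT equal (difference: 0.7642 bits). KL divergence is asymmetric: D_KL(P||Q) ≠ D_KL(Q||P) in general.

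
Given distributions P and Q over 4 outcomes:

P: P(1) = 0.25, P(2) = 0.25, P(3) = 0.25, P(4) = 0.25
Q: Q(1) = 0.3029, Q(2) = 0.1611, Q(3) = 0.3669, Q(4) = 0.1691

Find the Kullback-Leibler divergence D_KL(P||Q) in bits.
0.0919 bits

D_KL(P||Q) = Σ P(x) log₂(P(x)/Q(x))

Computing term by term:
  P(1)·log₂(P(1)/Q(1)) = 0.25·log₂(0.25/0.3029) = -0.06923
  P(2)·log₂(P(2)/Q(2)) = 0.25·log₂(0.25/0.1611) = 0.15849
  P(3)·log₂(P(3)/Q(3)) = 0.25·log₂(0.25/0.3669) = -0.13836
  P(4)·log₂(P(4)/Q(4)) = 0.25·log₂(0.25/0.1691) = 0.14101

D_KL(P||Q) = -0.06923 + 0.15849 - 0.13836 + 0.14101 = 0.09191 ≈ 0.0919 bits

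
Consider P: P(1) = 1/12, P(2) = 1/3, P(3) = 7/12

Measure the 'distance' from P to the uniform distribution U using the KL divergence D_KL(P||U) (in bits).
0.3043 bits

U(i) = 1/3 for all i

D_KL(P||U) = Σ P(x) log₂(P(x) / (1/3))
           = Σ P(x) log₂(P(x)) + log₂(3)
           = log₂(3) - H(P)

H(P) = -Σ P(x) log₂(P(x)):
  -P(1)·log₂(P(1)) = -(1/12)·log₂(1/12) = 0.29875
  -P(2)·log₂(P(2)) = -(1/3)·log₂(1/3) = 0.52832
  -P(3)·log₂(P(3)) = -(7/12)·log₂(7/12) = 0.45360
H(P) = 0.29875 + 0.52832 + 0.45360 = 1.28067 bits

log₂(3) = 1.58496 bits

D_KL(P||U) = 1.58496 - 1.28067 = 0.30429 ≈ 0.3043 bits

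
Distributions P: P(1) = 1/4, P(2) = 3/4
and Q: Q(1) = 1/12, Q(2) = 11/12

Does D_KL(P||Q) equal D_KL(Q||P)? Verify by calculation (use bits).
D_KL(P||Q) = 0.1791 bits, D_KL(Q||P) = 0.1333 bits. No — D_KL(P||Q) ≠ D_KL(Q||P) for this pair.

D_KL(P||Q) = Σ P(x) log₂(P(x)/Q(x))

Computing term by term:
  P(1)·log₂(P(1)/Q(1)) = (1/4)·log₂((1/4)/(1/12)) = 0.39624
  P(2)·log₂(P(2)/Q(2)) = (3/4)·log₂((3/4)/(11/12)) = -0.21713

D_KL(P||Q) = 0.39624 - 0.21713 = 0.17911 ≈ 0.1791 bits

D_KL(Q||P) = Σ Q(x) log₂(Q(x)/P(x))

Computing term by term:
  Q(1)·log₂(Q(1)/P(1)) = (1/12)·log₂((1/12)/(1/4)) = -0.13208
  Q(2)·log₂(Q(2)/P(2)) = (11/12)·log₂((11/12)/(3/4)) = 0.26538

D_KL(Q||P) = -0.13208 + 0.26538 = 0.13330 ≈ 0.1333 bits

These are NOT equal (difference: 0.0458 bits). KL divergence is asymmetric: D_KL(P||Q) ≠ D_KL(Q||P) in general.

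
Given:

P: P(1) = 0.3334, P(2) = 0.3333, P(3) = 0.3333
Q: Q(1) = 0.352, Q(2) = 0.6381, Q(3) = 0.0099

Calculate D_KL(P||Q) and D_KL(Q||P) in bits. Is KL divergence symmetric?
D_KL(P||Q) = 1.3525 bits, D_KL(Q||P) = 0.5752 bits. No, KL divergence is not symmetric.

D_KL(P||Q) = Σ P(x) log₂(P(x)/Q(x))

Computing term by term:
  P(1)·log₂(P(1)/Q(1)) = 0.3334·log₂(0.3334/0.352) = -0.02611
  P(2)·log₂(P(2)/Q(2)) = 0.3333·log₂(0.3333/0.6381) = -0.31229
  P(3)·log₂(P(3)/Q(3)) = 0.3333·log₂(0.3333/0.0099) = 1.69091

D_KL(P||Q) = -0.02611 - 0.31229 + 1.69091 = 1.35251 ≈ 1.3525 bits

D_KL(Q||P) = Σ Q(x) log₂(Q(x)/P(x))

Computing term by term:
  Q(1)·log₂(Q(1)/P(1)) = 0.352·log₂(0.352/0.3334) = 0.02757
  Q(2)·log₂(Q(2)/P(2)) = 0.6381·log₂(0.6381/0.3333) = 0.59787
  Q(3)·log₂(Q(3)/P(3)) = 0.0099·log₂(0.0099/0.3333) = -0.05023

D_KL(Q||P) = 0.02757 + 0.59787 - 0.05023 = 0.57521 ≈ 0.5752 bits

These are NOT equal (difference: 0.7773 bits). KL divergence is asymmetric: D_KL(P||Q) ≠ D_KL(Q||P) in general.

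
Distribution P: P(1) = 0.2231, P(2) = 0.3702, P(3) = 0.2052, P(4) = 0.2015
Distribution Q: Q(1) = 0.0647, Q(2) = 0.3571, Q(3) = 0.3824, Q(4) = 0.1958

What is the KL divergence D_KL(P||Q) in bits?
0.2417 bits

D_KL(P||Q) = Σ P(x) log₂(P(x)/Q(x))

Computing term by term:
  P(1)·log₂(P(1)/Q(1)) = 0.2231·log₂(0.2231/0.0647) = 0.39842
  P(2)·log₂(P(2)/Q(2)) = 0.3702·log₂(0.3702/0.3571) = 0.01924
  P(3)·log₂(P(3)/Q(3)) = 0.2052·log₂(0.2052/0.3824) = -0.18428
  P(4)·log₂(P(4)/Q(4)) = 0.2015·log₂(0.2015/0.1958) = 0.00834

D_KL(P||Q) = 0.39842 + 0.01924 - 0.18428 + 0.00834 = 0.24172 ≈ 0.2417 bits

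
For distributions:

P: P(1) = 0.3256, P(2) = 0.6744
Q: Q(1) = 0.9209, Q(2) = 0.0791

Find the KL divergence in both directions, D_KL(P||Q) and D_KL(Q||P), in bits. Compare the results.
D_KL(P||Q) = 1.5968 bits, D_KL(Q||P) = 1.1367 bits. D_KL(P||Q) is larger than D_KL(Q||P) by 0.4601 bits; the two directions differ.

D_KL(P||Q) = Σ P(x) log₂(P(x)/Q(x))

Computing term by term:
  P(1)·log₂(P(1)/Q(1)) = 0.3256·log₂(0.3256/0.9209) = -0.48838
  P(2)·log₂(P(2)/Q(2)) = 0.6744·log₂(0.6744/0.0791) = 2.08515

D_KL(P||Q) = -0.48838 + 2.08515 = 1.59677 ≈ 1.5968 bits

D_KL(Q||P) = Σ Q(x) log₂(Q(x)/P(x))

Computing term by term:
  Q(1)·log₂(Q(1)/P(1)) = 0.9209·log₂(0.9209/0.3256) = 1.38130
  Q(2)·log₂(Q(2)/P(2)) = 0.0791·log₂(0.0791/0.6744) = -0.24457

D_KL(Q||P) = 1.38130 - 0.24457 = 1.13673 ≈ 1.1367 bits

These are NOT equal (difference: 0.4601 bits). KL divergence is asymmetric: D_KL(P||Q) ≠ D_KL(Q||P) in general.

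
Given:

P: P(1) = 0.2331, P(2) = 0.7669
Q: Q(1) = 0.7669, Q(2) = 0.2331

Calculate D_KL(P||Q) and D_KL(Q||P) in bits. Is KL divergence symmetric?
D_KL(P||Q) = 0.9171 bits, D_KL(Q||P) = 0.9171 bits. The two values coincide for this particular pair, but no — KL divergence is not symmetric in general.

D_KL(P||Q) = Σ P(x) log₂(P(x)/Q(x))

Computing term by term:
  P(1)·log₂(P(1)/Q(1)) = 0.2331·log₂(0.2331/0.7669) = -0.40049
  P(2)·log₂(P(2)/Q(2)) = 0.7669·log₂(0.7669/0.2331) = 1.31760

D_KL(P||Q) = -0.40049 + 1.31760 = 0.91711 ≈ 0.9171 bits

D_KL(Q||P) = Σ Q(x) log₂(Q(x)/P(x))

Computing term by term:
  Q(1)·log₂(Q(1)/P(1)) = 0.7669·log₂(0.7669/0.2331) = 1.31760
  Q(2)·log₂(Q(2)/P(2)) = 0.2331·log₂(0.2331/0.7669) = -0.40049

D_KL(Q||P) = 1.31760 - 0.40049 = 0.91711 ≈ 0.9171 bits

These ARE equal here. Q is P with outcomes relabeled (Q(1) = P(2), Q(2) = P(1)) by a relabeling that is its own inverse, so the two sums contain exactly the same terms in a different order. This is a special case — KL divergence is not symmetric in general: D_KL(P||Q) ≠ D_KL(Q||P) for most P, Q.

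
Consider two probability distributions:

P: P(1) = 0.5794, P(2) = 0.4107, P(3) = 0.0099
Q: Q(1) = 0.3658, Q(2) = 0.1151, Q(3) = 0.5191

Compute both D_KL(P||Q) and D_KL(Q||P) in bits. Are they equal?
D_KL(P||Q) = 1.0816 bits, D_KL(Q||P) = 2.5114 bits. No, they are not equal.

D_KL(P||Q) = Σ P(x) log₂(P(x)/Q(x))

Computing term by term:
  P(1)·log₂(P(1)/Q(1)) = 0.5794·log₂(0.5794/0.3658) = 0.38443
  P(2)·log₂(P(2)/Q(2)) = 0.4107·log₂(0.4107/0.1151) = 0.75372
  P(3)·log₂(P(3)/Q(3)) = 0.0099·log₂(0.0099/0.5191) = -0.05655

D_KL(P||Q) = 0.38443 + 0.75372 - 0.05655 = 1.08160 ≈ 1.0816 bits

D_KL(Q||P) = Σ Q(x) log₂(Q(x)/P(x))

Computing term by term:
  Q(1)·log₂(Q(1)/P(1)) = 0.3658·log₂(0.3658/0.5794) = -0.24271
  Q(2)·log₂(Q(2)/P(2)) = 0.1151·log₂(0.1151/0.4107) = -0.21123
  Q(3)·log₂(Q(3)/P(3)) = 0.5191·log₂(0.5191/0.0099) = 2.96533

D_KL(Q||P) = -0.24271 - 0.21123 + 2.96533 = 2.51139 ≈ 2.5114 bits

These are NOT equal (difference: 1.4298 bits). KL divergence is asymmetric: D_KL(P||Q) ≠ D_KL(Q||P) in general.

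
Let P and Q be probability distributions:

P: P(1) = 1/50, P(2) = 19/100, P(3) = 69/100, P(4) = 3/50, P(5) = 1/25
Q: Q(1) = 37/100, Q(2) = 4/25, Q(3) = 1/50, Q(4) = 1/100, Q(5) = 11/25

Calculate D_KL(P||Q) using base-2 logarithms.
3.5045 bits

D_KL(P||Q) = Σ P(x) log₂(P(x)/Q(x))

Computing term by term:
  P(1)·log₂(P(1)/Q(1)) = (1/50)·log₂((1/50)/(37/100)) = -0.08419
  P(2)·log₂(P(2)/Q(2)) = (19/100)·log₂((19/100)/(4/25)) = 0.04711
  P(3)·log₂(P(3)/Q(3)) = (69/100)·log₂((69/100)/(1/50)) = 3.52488
  P(4)·log₂(P(4)/Q(4)) = (3/50)·log₂((3/50)/(1/100)) = 0.15510
  P(5)·log₂(P(5)/Q(5)) = (1/25)·log₂((1/25)/(11/25)) = -0.13838

D_KL(P||Q) = -0.08419 + 0.04711 + 3.52488 + 0.15510 - 0.13838 = 3.50452 ≈ 3.5045 bits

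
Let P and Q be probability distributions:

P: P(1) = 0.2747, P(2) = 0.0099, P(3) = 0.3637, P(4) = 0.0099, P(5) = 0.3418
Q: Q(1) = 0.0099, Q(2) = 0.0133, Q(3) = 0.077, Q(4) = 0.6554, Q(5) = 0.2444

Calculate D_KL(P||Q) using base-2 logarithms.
2.2329 bits

D_KL(P||Q) = Σ P(x) log₂(P(x)/Q(x))

Computing term by term:
  P(1)·log₂(P(1)/Q(1)) = 0.2747·log₂(0.2747/0.0099) = 1.31699
  P(2)·log₂(P(2)/Q(2)) = 0.0099·log₂(0.0099/0.0133) = -0.00422
  P(3)·log₂(P(3)/Q(3)) = 0.3637·log₂(0.3637/0.077) = 0.81462
  P(4)·log₂(P(4)/Q(4)) = 0.0099·log₂(0.0099/0.6554) = -0.05988
  P(5)·log₂(P(5)/Q(5)) = 0.3418·log₂(0.3418/0.2444) = 0.16540

D_KL(P||Q) = 1.31699 - 0.00422 + 0.81462 - 0.05988 + 0.16540 = 2.23291 ≈ 2.2329 bits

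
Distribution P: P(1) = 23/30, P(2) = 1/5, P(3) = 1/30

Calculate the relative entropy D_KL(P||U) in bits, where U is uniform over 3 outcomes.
0.6631 bits

U(i) = 1/3 for all i

D_KL(P||U) = Σ P(x) log₂(P(x) / (1/3))
           = Σ P(x) log₂(P(x)) + log₂(3)
           = log₂(3) - H(P)

H(P) = -Σ P(x) log₂(P(x)):
  -P(1)·log₂(P(1)) = -(23/30)·log₂(23/30) = 0.29389
  -P(2)·log₂(P(2)) = -(1/5)·log₂(1/5) = 0.46439
  -P(3)·log₂(P(3)) = -(1/30)·log₂(1/30) = 0.16356
H(P) = 0.29389 + 0.46439 + 0.16356 = 0.92184 bits

log₂(3) = 1.58496 bits

D_KL(P||U) = 1.58496 - 0.92184 = 0.66312 ≈ 0.6631 bits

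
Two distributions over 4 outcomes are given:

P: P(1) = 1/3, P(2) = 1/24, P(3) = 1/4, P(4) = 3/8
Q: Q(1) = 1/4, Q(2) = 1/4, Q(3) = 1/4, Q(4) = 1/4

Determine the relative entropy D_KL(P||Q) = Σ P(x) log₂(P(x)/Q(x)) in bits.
0.2500 bits

D_KL(P||Q) = Σ P(x) log₂(P(x)/Q(x))

Computing term by term:
  P(1)·log₂(P(1)/Q(1)) = (1/3)·log₂((1/3)/(1/4)) = 0.13835
  P(2)·log₂(P(2)/Q(2)) = (1/24)·log₂((1/24)/(1/4)) = -0.10771
  P(3)·log₂(P(3)/Q(3)) = (1/4)·log₂((1/4)/(1/4)) = 0.00000
  P(4)·log₂(P(4)/Q(4)) = (3/8)·log₂((3/8)/(1/4)) = 0.21936

D_KL(P||Q) = 0.13835 - 0.10771 + 0.00000 + 0.21936 = 0.25000 ≈ 0.2500 bits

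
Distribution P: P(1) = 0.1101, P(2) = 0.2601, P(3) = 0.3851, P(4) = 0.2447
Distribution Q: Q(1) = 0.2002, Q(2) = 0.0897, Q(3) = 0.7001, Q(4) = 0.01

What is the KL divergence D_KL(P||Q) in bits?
1.1012 bits

D_KL(P||Q) = Σ P(x) log₂(P(x)/Q(x))

Computing term by term:
  P(1)·log₂(P(1)/Q(1)) = 0.1101·log₂(0.1101/0.2002) = -0.09498
  P(2)·log₂(P(2)/Q(2)) = 0.2601·log₂(0.2601/0.0897) = 0.39948
  P(3)·log₂(P(3)/Q(3)) = 0.3851·log₂(0.3851/0.7001) = -0.33208
  P(4)·log₂(P(4)/Q(4)) = 0.2447·log₂(0.2447/0.01) = 1.12879

D_KL(P||Q) = -0.09498 + 0.39948 - 0.33208 + 1.12879 = 1.10121 ≈ 1.1012 bits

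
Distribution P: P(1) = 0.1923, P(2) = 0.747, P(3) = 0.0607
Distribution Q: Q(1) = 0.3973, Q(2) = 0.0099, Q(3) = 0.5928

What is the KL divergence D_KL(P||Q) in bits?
4.2586 bits

D_KL(P||Q) = Σ P(x) log₂(P(x)/Q(x))

Computing term by term:
  P(1)·log₂(P(1)/Q(1)) = 0.1923·log₂(0.1923/0.3973) = -0.20131
  P(2)·log₂(P(2)/Q(2)) = 0.747·log₂(0.747/0.0099) = 4.65944
  P(3)·log₂(P(3)/Q(3)) = 0.0607·log₂(0.0607/0.5928) = -0.19957

D_KL(P||Q) = -0.20131 + 4.65944 - 0.19957 = 4.25856 ≈ 4.2586 bits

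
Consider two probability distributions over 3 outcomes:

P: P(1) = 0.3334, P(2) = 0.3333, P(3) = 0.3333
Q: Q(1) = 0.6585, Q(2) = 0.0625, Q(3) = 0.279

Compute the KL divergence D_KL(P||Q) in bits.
0.5630 bits

D_KL(P||Q) = Σ P(x) log₂(P(x)/Q(x))

Computing term by term:
  P(1)·log₂(P(1)/Q(1)) = 0.3334·log₂(0.3334/0.6585) = -0.32738
  P(2)·log₂(P(2)/Q(2)) = 0.3333·log₂(0.3333/0.0625) = 0.80488
  P(3)·log₂(P(3)/Q(3)) = 0.3333·log₂(0.3333/0.279) = 0.08551

D_KL(P||Q) = -0.32738 + 0.80488 + 0.08551 = 0.56301 ≈ 0.5630 bits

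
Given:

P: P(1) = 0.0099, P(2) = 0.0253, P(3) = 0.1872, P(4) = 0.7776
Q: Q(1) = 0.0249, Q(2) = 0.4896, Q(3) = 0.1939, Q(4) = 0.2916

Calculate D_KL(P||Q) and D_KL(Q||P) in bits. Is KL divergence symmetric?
D_KL(P||Q) = 0.9695 bits, D_KL(Q||P) = 1.7231 bits. No, KL divergence is not symmetric.

D_KL(P||Q) = Σ P(x) log₂(P(x)/Q(x))

Computing term by term:
  P(1)·log₂(P(1)/Q(1)) = 0.0099·log₂(0.0099/0.0249) = -0.01317
  P(2)·log₂(P(2)/Q(2)) = 0.0253·log₂(0.0253/0.4896) = -0.10814
  P(3)·log₂(P(3)/Q(3)) = 0.1872·log₂(0.1872/0.1939) = -0.00950
  P(4)·log₂(P(4)/Q(4)) = 0.7776·log₂(0.7776/0.2916) = 1.10033

D_KL(P||Q) = -0.01317 - 0.10814 - 0.00950 + 1.10033 = 0.96952 ≈ 0.9695 bits

D_KL(Q||P) = Σ Q(x) log₂(Q(x)/P(x))

Computing term by term:
  Q(1)·log₂(Q(1)/P(1)) = 0.0249·log₂(0.0249/0.0099) = 0.03313
  Q(2)·log₂(Q(2)/P(2)) = 0.4896·log₂(0.4896/0.0253) = 2.09274
  Q(3)·log₂(Q(3)/P(3)) = 0.1939·log₂(0.1939/0.1872) = 0.00984
  Q(4)·log₂(Q(4)/P(4)) = 0.2916·log₂(0.2916/0.7776) = -0.41262

D_KL(Q||P) = 0.03313 + 2.09274 + 0.00984 - 0.41262 = 1.72309 ≈ 1.7231 bits

These are NOT equal (difference: 0.7536 bits). KL divergence is asymmetric: D_KL(P||Q) ≠ D_KL(Q||P) in general.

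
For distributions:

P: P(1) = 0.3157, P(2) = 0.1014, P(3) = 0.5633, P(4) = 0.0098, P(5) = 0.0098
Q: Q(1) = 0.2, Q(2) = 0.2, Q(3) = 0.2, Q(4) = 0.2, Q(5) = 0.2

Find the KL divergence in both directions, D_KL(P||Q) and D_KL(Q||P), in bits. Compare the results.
D_KL(P||Q) = 0.8648 bits, D_KL(Q||P) = 1.5059 bits. D_KL(Q||P) is larger than D_KL(P||Q) by 0.6411 bits; the two directions differ.

D_KL(P||Q) = Σ P(x) log₂(P(x)/Q(x))

Computing term by term:
  P(1)·log₂(P(1)/Q(1)) = 0.3157·log₂(0.3157/0.2) = 0.20791
  P(2)·log₂(P(2)/Q(2)) = 0.1014·log₂(0.1014/0.2) = -0.09937
  P(3)·log₂(P(3)/Q(3)) = 0.5633·log₂(0.5633/0.2) = 0.84152
  P(4)·log₂(P(4)/Q(4)) = 0.0098·log₂(0.0098/0.2) = -0.04264
  P(5)·log₂(P(5)/Q(5)) = 0.0098·log₂(0.0098/0.2) = -0.04264

D_KL(P||Q) = 0.20791 - 0.09937 + 0.84152 - 0.04264 - 0.04264 = 0.86478 ≈ 0.8648 bits

D_KL(Q||P) = Σ Q(x) log₂(Q(x)/P(x))

Computing term by term:
  Q(1)·log₂(Q(1)/P(1)) = 0.2·log₂(0.2/0.3157) = -0.13171
  Q(2)·log₂(Q(2)/P(2)) = 0.2·log₂(0.2/0.1014) = 0.19599
  Q(3)·log₂(Q(3)/P(3)) = 0.2·log₂(0.2/0.5633) = -0.29878
  Q(4)·log₂(Q(4)/P(4)) = 0.2·log₂(0.2/0.0098) = 0.87021
  Q(5)·log₂(Q(5)/P(5)) = 0.2·log₂(0.2/0.0098) = 0.87021

D_KL(Q||P) = -0.13171 + 0.19599 - 0.29878 + 0.87021 + 0.87021 = 1.50592 ≈ 1.5059 bits

These are NOT equal (difference: 0.6411 bits). KL divergence is asymmetric: D_KL(P||Q) ≠ D_KL(Q||P) in general.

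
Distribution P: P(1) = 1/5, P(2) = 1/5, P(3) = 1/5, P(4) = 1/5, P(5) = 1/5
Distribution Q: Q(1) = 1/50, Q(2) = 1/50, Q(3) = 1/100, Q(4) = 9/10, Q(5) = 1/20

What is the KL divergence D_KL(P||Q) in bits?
2.1592 bits

D_KL(P||Q) = Σ P(x) log₂(P(x)/Q(x))

Computing term by term:
  P(1)·log₂(P(1)/Q(1)) = (1/5)·log₂((1/5)/(1/50)) = 0.66439
  P(2)·log₂(P(2)/Q(2)) = (1/5)·log₂((1/5)/(1/50)) = 0.66439
  P(3)·log₂(P(3)/Q(3)) = (1/5)·log₂((1/5)/(1/100)) = 0.86439
  P(4)·log₂(P(4)/Q(4)) = (1/5)·log₂((1/5)/(9/10)) = -0.43399
  P(5)·log₂(P(5)/Q(5)) = (1/5)·log₂((1/5)/(1/20)) = 0.40000

D_KL(P||Q) = 0.66439 + 0.66439 + 0.86439 - 0.43399 + 0.40000 = 2.15918 ≈ 2.1592 bits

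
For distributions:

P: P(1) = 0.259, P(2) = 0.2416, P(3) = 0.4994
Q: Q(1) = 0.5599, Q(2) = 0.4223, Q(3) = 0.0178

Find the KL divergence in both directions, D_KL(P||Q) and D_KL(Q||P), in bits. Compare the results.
D_KL(P||Q) = 1.9195 bits, D_KL(Q||P) = 0.8773 bits. D_KL(P||Q) is larger than D_KL(Q||P) by 1.0422 bits; the two directions differ.

D_KL(P||Q) = Σ P(x) log₂(P(x)/Q(x))

Computing term by term:
  P(1)·log₂(P(1)/Q(1)) = 0.259·log₂(0.259/0.5599) = -0.28806
  P(2)·log₂(P(2)/Q(2)) = 0.2416·log₂(0.2416/0.4223) = -0.19464
  P(3)·log₂(P(3)/Q(3)) = 0.4994·log₂(0.4994/0.0178) = 2.40224

D_KL(P||Q) = -0.28806 - 0.19464 + 2.40224 = 1.91954 ≈ 1.9195 bits

D_KL(Q||P) = Σ Q(x) log₂(Q(x)/P(x))

Computing term by term:
  Q(1)·log₂(Q(1)/P(1)) = 0.5599·log₂(0.5599/0.259) = 0.62273
  Q(2)·log₂(Q(2)/P(2)) = 0.4223·log₂(0.4223/0.2416) = 0.34023
  Q(3)·log₂(Q(3)/P(3)) = 0.0178·log₂(0.0178/0.4994) = -0.08562

D_KL(Q||P) = 0.62273 + 0.34023 - 0.08562 = 0.87734 ≈ 0.8773 bits

These are NOT equal (difference: 1.0422 bits). KL divergence is asymmetric: D_KL(P||Q) ≠ D_KL(Q||P) in general.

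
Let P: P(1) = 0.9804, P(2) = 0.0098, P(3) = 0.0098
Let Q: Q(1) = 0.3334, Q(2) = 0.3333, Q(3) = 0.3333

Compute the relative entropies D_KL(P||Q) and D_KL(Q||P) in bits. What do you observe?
D_KL(P||Q) = 1.4259 bits, D_KL(Q||P) = 2.8728 bits. The two directions give different values (D_KL(Q||P) exceeds D_KL(P||Q) by 1.4469 bits): KL divergence is asymmetric.

D_KL(P||Q) = Σ P(x) log₂(P(x)/Q(x))

Computing term by term:
  P(1)·log₂(P(1)/Q(1)) = 0.9804·log₂(0.9804/0.3334) = 1.52562
  P(2)·log₂(P(2)/Q(2)) = 0.0098·log₂(0.0098/0.3333) = -0.04986
  P(3)·log₂(P(3)/Q(3)) = 0.0098·log₂(0.0098/0.3333) = -0.04986

D_KL(P||Q) = 1.52562 - 0.04986 - 0.04986 = 1.42590 ≈ 1.4259 bits

D_KL(Q||P) = Σ Q(x) log₂(Q(x)/P(x))

Computing term by term:
  Q(1)·log₂(Q(1)/P(1)) = 0.3334·log₂(0.3334/0.9804) = -0.51881
  Q(2)·log₂(Q(2)/P(2)) = 0.3333·log₂(0.3333/0.0098) = 1.69580
  Q(3)·log₂(Q(3)/P(3)) = 0.3333·log₂(0.3333/0.0098) = 1.69580

D_KL(Q||P) = -0.51881 + 1.69580 + 1.69580 = 2.87279 ≈ 2.8728 bits

These are NOT equal (difference: 1.4469 bits). KL divergence is asymmetric: D_KL(P||Q) ≠ D_KL(Q||P) in general.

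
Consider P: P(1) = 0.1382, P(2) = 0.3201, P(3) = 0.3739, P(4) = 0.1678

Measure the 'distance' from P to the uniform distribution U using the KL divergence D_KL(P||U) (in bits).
0.1166 bits

U(i) = 1/4 for all i

D_KL(P||U) = Σ P(x) log₂(P(x) / (1/4))
           = Σ P(x) log₂(P(x)) + log₂(4)
           = log₂(4) - H(P)

H(P) = -Σ P(x) log₂(P(x)):
  -P(1)·log₂(P(1)) = -(0.1382)·log₂(0.1382) = 0.39458
  -P(2)·log₂(P(2)) = -(0.3201)·log₂(0.3201) = 0.52605
  -P(3)·log₂(P(3)) = -(0.3739)·log₂(0.3739) = 0.53067
  -P(4)·log₂(P(4)) = -(0.1678)·log₂(0.1678) = 0.43212
H(P) = 0.39458 + 0.52605 + 0.53067 + 0.43212 = 1.88342 bits

log₂(4) = 2.00000 bits

D_KL(P||U) = 2.00000 - 1.88342 = 0.11658 ≈ 0.1166 bits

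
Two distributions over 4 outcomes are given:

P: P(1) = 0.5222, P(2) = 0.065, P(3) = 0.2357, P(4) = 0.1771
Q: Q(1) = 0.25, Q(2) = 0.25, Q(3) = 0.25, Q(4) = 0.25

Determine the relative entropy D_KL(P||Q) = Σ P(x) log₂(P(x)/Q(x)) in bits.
0.3205 bits

D_KL(P||Q) = Σ P(x) log₂(P(x)/Q(x))

Computing term by term:
  P(1)·log₂(P(1)/Q(1)) = 0.5222·log₂(0.5222/0.25) = 0.55493
  P(2)·log₂(P(2)/Q(2)) = 0.065·log₂(0.065/0.25) = -0.12632
  P(3)·log₂(P(3)/Q(3)) = 0.2357·log₂(0.2357/0.25) = -0.02003
  P(4)·log₂(P(4)/Q(4)) = 0.1771·log₂(0.1771/0.25) = -0.08808

D_KL(P||Q) = 0.55493 - 0.12632 - 0.02003 - 0.08808 = 0.32050 ≈ 0.3205 bits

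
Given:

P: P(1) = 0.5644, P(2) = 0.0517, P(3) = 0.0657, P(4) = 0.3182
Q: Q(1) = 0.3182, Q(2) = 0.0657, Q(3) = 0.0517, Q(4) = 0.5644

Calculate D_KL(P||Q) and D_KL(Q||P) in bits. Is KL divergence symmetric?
D_KL(P||Q) = 0.2084 bits, D_KL(Q||P) = 0.2084 bits. The two values coincide for this particular pair, but no — KL divergence is not symmetric in general.

D_KL(P||Q) = Σ P(x) log₂(P(x)/Q(x))

Computing term by term:
  P(1)·log₂(P(1)/Q(1)) = 0.5644·log₂(0.5644/0.3182) = 0.46664
  P(2)·log₂(P(2)/Q(2)) = 0.0517·log₂(0.0517/0.0657) = -0.01787
  P(3)·log₂(P(3)/Q(3)) = 0.0657·log₂(0.0657/0.0517) = 0.02271
  P(4)·log₂(P(4)/Q(4)) = 0.3182·log₂(0.3182/0.5644) = -0.26308

D_KL(P||Q) = 0.46664 - 0.01787 + 0.02271 - 0.26308 = 0.20840 ≈ 0.2084 bits

D_KL(Q||P) = Σ Q(x) log₂(Q(x)/P(x))

Computing term by term:
  Q(1)·log₂(Q(1)/P(1)) = 0.3182·log₂(0.3182/0.5644) = -0.26308
  Q(2)·log₂(Q(2)/P(2)) = 0.0657·log₂(0.0657/0.0517) = 0.02271
  Q(3)·log₂(Q(3)/P(3)) = 0.0517·log₂(0.0517/0.0657) = -0.01787
  Q(4)·log₂(Q(4)/P(4)) = 0.5644·log₂(0.5644/0.3182) = 0.46664

D_KL(Q||P) = -0.26308 + 0.02271 - 0.01787 + 0.46664 = 0.20840 ≈ 0.2084 bits

These ARE equal here. Q is P with outcomes relabeled (Q(1) = P(4), Q(2) = P(3), Q(3) = P(2), Q(4) = P(1)) by a relabeling that is its own inverse, so the two sums contain exactly the same terms in a different order. This is a special case — KL divergence is not symmetric in general: D_KL(P||Q) ≠ D_KL(Q||P) for most P, Q.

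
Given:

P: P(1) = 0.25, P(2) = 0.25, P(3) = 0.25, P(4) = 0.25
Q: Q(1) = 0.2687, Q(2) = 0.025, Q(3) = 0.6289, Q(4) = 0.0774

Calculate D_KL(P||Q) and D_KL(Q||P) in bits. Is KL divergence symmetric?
D_KL(P||Q) = 0.8946 bits, D_KL(Q||P) = 0.6510 bits. No, KL divergence is not symmetric.

D_KL(P||Q) = Σ P(x) log₂(P(x)/Q(x))

Computing term by term:
  P(1)·log₂(P(1)/Q(1)) = 0.25·log₂(0.25/0.2687) = -0.02602
  P(2)·log₂(P(2)/Q(2)) = 0.25·log₂(0.25/0.025) = 0.83048
  P(3)·log₂(P(3)/Q(3)) = 0.25·log₂(0.25/0.6289) = -0.33273
  P(4)·log₂(P(4)/Q(4)) = 0.25·log₂(0.25/0.0774) = 0.42288

D_KL(P||Q) = -0.02602 + 0.83048 - 0.33273 + 0.42288 = 0.89461 ≈ 0.8946 bits

D_KL(Q||P) = Σ Q(x) log₂(Q(x)/P(x))

Computing term by term:
  Q(1)·log₂(Q(1)/P(1)) = 0.2687·log₂(0.2687/0.25) = 0.02796
  Q(2)·log₂(Q(2)/P(2)) = 0.025·log₂(0.025/0.25) = -0.08305
  Q(3)·log₂(Q(3)/P(3)) = 0.6289·log₂(0.6289/0.25) = 0.83700
  Q(4)·log₂(Q(4)/P(4)) = 0.0774·log₂(0.0774/0.25) = -0.13092

D_KL(Q||P) = 0.02796 - 0.08305 + 0.83700 - 0.13092 = 0.65099 ≈ 0.6510 bits

These are NOT equal (difference: 0.2436 bits). KL divergence is asymmetric: D_KL(P||Q) ≠ D_KL(Q||P) in general.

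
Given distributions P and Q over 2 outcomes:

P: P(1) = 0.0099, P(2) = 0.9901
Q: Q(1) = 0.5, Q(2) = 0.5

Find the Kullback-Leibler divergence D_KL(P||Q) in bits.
0.9199 bits

D_KL(P||Q) = Σ P(x) log₂(P(x)/Q(x))

Computing term by term:
  P(1)·log₂(P(1)/Q(1)) = 0.0099·log₂(0.0099/0.5) = -0.05602
  P(2)·log₂(P(2)/Q(2)) = 0.9901·log₂(0.9901/0.5) = 0.97589

D_KL(P||Q) = -0.05602 + 0.97589 = 0.91987 ≈ 0.9199 bits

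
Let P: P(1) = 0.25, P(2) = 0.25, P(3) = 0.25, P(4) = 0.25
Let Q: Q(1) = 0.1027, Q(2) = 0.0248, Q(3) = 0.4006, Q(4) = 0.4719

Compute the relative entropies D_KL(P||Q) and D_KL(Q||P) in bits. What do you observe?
D_KL(P||Q) = 0.7551 bits, D_KL(Q||P) = 0.4905 bits. The two directions give different values (D_KL(P||Q) exceeds D_KL(Q||P) by 0.2646 bits): KL divergence is asymmetric.

D_KL(P||Q) = Σ P(x) log₂(P(x)/Q(x))

Computing term by term:
  P(1)·log₂(P(1)/Q(1)) = 0.25·log₂(0.25/0.1027) = 0.32087
  P(2)·log₂(P(2)/Q(2)) = 0.25·log₂(0.25/0.0248) = 0.83338
  P(3)·log₂(P(3)/Q(3)) = 0.25·log₂(0.25/0.4006) = -0.17006
  P(4)·log₂(P(4)/Q(4)) = 0.25·log₂(0.25/0.4719) = -0.22914

D_KL(P||Q) = 0.32087 + 0.83338 - 0.17006 - 0.22914 = 0.75505 ≈ 0.7551 bits

D_KL(Q||P) = Σ Q(x) log₂(Q(x)/P(x))

Computing term by term:
  Q(1)·log₂(Q(1)/P(1)) = 0.1027·log₂(0.1027/0.25) = -0.13181
  Q(2)·log₂(Q(2)/P(2)) = 0.0248·log₂(0.0248/0.25) = -0.08267
  Q(3)·log₂(Q(3)/P(3)) = 0.4006·log₂(0.4006/0.25) = 0.27250
  Q(4)·log₂(Q(4)/P(4)) = 0.4719·log₂(0.4719/0.25) = 0.43252

D_KL(Q||P) = -0.13181 - 0.08267 + 0.27250 + 0.43252 = 0.49054 ≈ 0.4905 bits

These are NOT equal (difference: 0.2646 bits). KL divergence is asymmetric: D_KL(P||Q) ≠ D_KL(Q||P) in general.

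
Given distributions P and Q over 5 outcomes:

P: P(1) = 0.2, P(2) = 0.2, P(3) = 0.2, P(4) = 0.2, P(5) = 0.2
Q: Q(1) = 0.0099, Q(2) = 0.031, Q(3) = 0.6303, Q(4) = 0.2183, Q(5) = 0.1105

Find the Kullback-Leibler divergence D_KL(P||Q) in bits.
1.2199 bits

D_KL(P||Q) = Σ P(x) log₂(P(x)/Q(x))

Computing term by term:
  P(1)·log₂(P(1)/Q(1)) = 0.2·log₂(0.2/0.0099) = 0.86729
  P(2)·log₂(P(2)/Q(2)) = 0.2·log₂(0.2/0.031) = 0.53793
  P(3)·log₂(P(3)/Q(3)) = 0.2·log₂(0.2/0.6303) = -0.33121
  P(4)·log₂(P(4)/Q(4)) = 0.2·log₂(0.2/0.2183) = -0.02526
  P(5)·log₂(P(5)/Q(5)) = 0.2·log₂(0.2/0.1105) = 0.17119

D_KL(P||Q) = 0.86729 + 0.53793 - 0.33121 - 0.02526 + 0.17119 = 1.21994 ≈ 1.2199 bits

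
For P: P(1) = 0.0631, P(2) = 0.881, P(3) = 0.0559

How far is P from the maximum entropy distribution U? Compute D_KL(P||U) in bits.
0.9398 bits

U(i) = 1/3 for all i

D_KL(P||U) = Σ P(x) log₂(P(x) / (1/3))
           = Σ P(x) log₂(P(x)) + log₂(3)
           = log₂(3) - H(P)

H(P) = -Σ P(x) log₂(P(x)):
  -P(1)·log₂(P(1)) = -(0.0631)·log₂(0.0631) = 0.25153
  -P(2)·log₂(P(2)) = -(0.881)·log₂(0.881) = 0.16103
  -P(3)·log₂(P(3)) = -(0.0559)·log₂(0.0559) = 0.23260
H(P) = 0.25153 + 0.16103 + 0.23260 = 0.64516 bits

log₂(3) = 1.58496 bits

D_KL(P||U) = 1.58496 - 0.64516 = 0.93980 ≈ 0.9398 bits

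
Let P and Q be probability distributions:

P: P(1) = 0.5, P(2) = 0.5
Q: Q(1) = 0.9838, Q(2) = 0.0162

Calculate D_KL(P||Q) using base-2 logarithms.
1.9857 bits

D_KL(P||Q) = Σ P(x) log₂(P(x)/Q(x))

Computing term by term:
  P(1)·log₂(P(1)/Q(1)) = 0.5·log₂(0.5/0.9838) = -0.48822
  P(2)·log₂(P(2)/Q(2)) = 0.5·log₂(0.5/0.0162) = 2.47393

D_KL(P||Q) = -0.48822 + 2.47393 = 1.98571 ≈ 1.9857 bits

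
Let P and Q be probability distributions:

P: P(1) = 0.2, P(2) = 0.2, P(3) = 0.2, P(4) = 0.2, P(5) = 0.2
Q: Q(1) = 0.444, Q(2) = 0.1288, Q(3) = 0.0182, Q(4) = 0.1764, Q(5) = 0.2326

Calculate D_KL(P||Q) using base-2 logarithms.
0.5811 bits

D_KL(P||Q) = Σ P(x) log₂(P(x)/Q(x))

Computing term by term:
  P(1)·log₂(P(1)/Q(1)) = 0.2·log₂(0.2/0.444) = -0.23011
  P(2)·log₂(P(2)/Q(2)) = 0.2·log₂(0.2/0.1288) = 0.12697
  P(3)·log₂(P(3)/Q(3)) = 0.2·log₂(0.2/0.0182) = 0.69160
  P(4)·log₂(P(4)/Q(4)) = 0.2·log₂(0.2/0.1764) = 0.03623
  P(5)·log₂(P(5)/Q(5)) = 0.2·log₂(0.2/0.2326) = -0.04357

D_KL(P||Q) = -0.23011 + 0.12697 + 0.69160 + 0.03623 - 0.04357 = 0.58112 ≈ 0.5811 bits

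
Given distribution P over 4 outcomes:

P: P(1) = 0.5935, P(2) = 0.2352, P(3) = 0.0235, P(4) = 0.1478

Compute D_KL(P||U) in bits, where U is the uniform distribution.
0.5273 bits

U(i) = 1/4 for all i

D_KL(P||U) = Σ P(x) log₂(P(x) / (1/4))
           = Σ P(x) log₂(P(x)) + log₂(4)
           = log₂(4) - H(P)

H(P) = -Σ P(x) log₂(P(x)):
  -P(1)·log₂(P(1)) = -(0.5935)·log₂(0.5935) = 0.44672
  -P(2)·log₂(P(2)) = -(0.2352)·log₂(0.2352) = 0.49111
  -P(3)·log₂(P(3)) = -(0.0235)·log₂(0.0235) = 0.12716
  -P(4)·log₂(P(4)) = -(0.1478)·log₂(0.1478) = 0.40767
H(P) = 0.44672 + 0.49111 + 0.12716 + 0.40767 = 1.47266 bits

log₂(4) = 2.00000 bits

D_KL(P||U) = 2.00000 - 1.47266 = 0.52734 ≈ 0.5273 bits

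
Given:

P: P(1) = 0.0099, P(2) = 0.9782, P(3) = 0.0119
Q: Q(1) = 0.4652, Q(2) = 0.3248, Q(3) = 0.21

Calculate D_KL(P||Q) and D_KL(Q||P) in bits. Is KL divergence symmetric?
D_KL(P||Q) = 1.4516 bits, D_KL(Q||P) = 2.9369 bits. No, KL divergence is not symmetric.

D_KL(P||Q) = Σ P(x) log₂(P(x)/Q(x))

Computing term by term:
  P(1)·log₂(P(1)/Q(1)) = 0.0099·log₂(0.0099/0.4652) = -0.05499
  P(2)·log₂(P(2)/Q(2)) = 0.9782·log₂(0.9782/0.3248) = 1.55590
  P(3)·log₂(P(3)/Q(3)) = 0.0119·log₂(0.0119/0.21) = -0.04928

D_KL(P||Q) = -0.05499 + 1.55590 - 0.04928 = 1.45163 ≈ 1.4516 bits

D_KL(Q||P) = Σ Q(x) log₂(Q(x)/P(x))

Computing term by term:
  Q(1)·log₂(Q(1)/P(1)) = 0.4652·log₂(0.4652/0.0099) = 2.58385
  Q(2)·log₂(Q(2)/P(2)) = 0.3248·log₂(0.3248/0.9782) = -0.51662
  Q(3)·log₂(Q(3)/P(3)) = 0.21·log₂(0.21/0.0119) = 0.86968

D_KL(Q||P) = 2.58385 - 0.51662 + 0.86968 = 2.93691 ≈ 2.9369 bits

These are NOT equal (difference: 1.4853 bits). KL divergence is asymmetric: D_KL(P||Q) ≠ D_KL(Q||P) in general.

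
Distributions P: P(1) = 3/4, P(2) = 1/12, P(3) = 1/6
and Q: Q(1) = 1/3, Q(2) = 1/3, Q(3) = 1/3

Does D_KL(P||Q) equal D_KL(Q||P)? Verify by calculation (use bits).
D_KL(P||Q) = 0.5441 bits, D_KL(Q||P) = 0.6100 bits. No — D_KL(P||Q) ≠ D_KL(Q||P) for this pair.

D_KL(P||Q) = Σ P(x) log₂(P(x)/Q(x))

Computing term by term:
  P(1)·log₂(P(1)/Q(1)) = (3/4)·log₂((3/4)/(1/3)) = 0.87744
  P(2)·log₂(P(2)/Q(2)) = (1/12)·log₂((1/12)/(1/3)) = -0.16667
  P(3)·log₂(P(3)/Q(3)) = (1/6)·log₂((1/6)/(1/3)) = -0.16667

D_KL(P||Q) = 0.87744 - 0.16667 - 0.16667 = 0.54410 ≈ 0.5441 bits

D_KL(Q||P) = Σ Q(x) log₂(Q(x)/P(x))

Computing term by term:
  Q(1)·log₂(Q(1)/P(1)) = (1/3)·log₂((1/3)/(3/4)) = -0.38998
  Q(2)·log₂(Q(2)/P(2)) = (1/3)·log₂((1/3)/(1/12)) = 0.66667
  Q(3)·log₂(Q(3)/P(3)) = (1/3)·log₂((1/3)/(1/6)) = 0.33333

D_KL(Q||P) = -0.38998 + 0.66667 + 0.33333 = 0.61002 ≈ 0.6100 bits

These are NOT equal (difference: 0.0659 bits). KL divergence is asymmetric: D_KL(P||Q) ≠ D_KL(Q||P) in general.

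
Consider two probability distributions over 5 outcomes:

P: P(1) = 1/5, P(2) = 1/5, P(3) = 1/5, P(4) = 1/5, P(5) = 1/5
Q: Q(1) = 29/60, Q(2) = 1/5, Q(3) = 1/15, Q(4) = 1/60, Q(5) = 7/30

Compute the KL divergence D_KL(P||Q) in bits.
0.7349 bits

D_KL(P||Q) = Σ P(x) log₂(P(x)/Q(x))

Computing term by term:
  P(1)·log₂(P(1)/Q(1)) = (1/5)·log₂((1/5)/(29/60)) = -0.25460
  P(2)·log₂(P(2)/Q(2)) = (1/5)·log₂((1/5)/(1/5)) = 0.00000
  P(3)·log₂(P(3)/Q(3)) = (1/5)·log₂((1/5)/(1/15)) = 0.31699
  P(4)·log₂(P(4)/Q(4)) = (1/5)·log₂((1/5)/(1/60)) = 0.71699
  P(5)·log₂(P(5)/Q(5)) = (1/5)·log₂((1/5)/(7/30)) = -0.04448

D_KL(P||Q) = -0.25460 + 0.00000 + 0.31699 + 0.71699 - 0.04448 = 0.73490 ≈ 0.7349 bits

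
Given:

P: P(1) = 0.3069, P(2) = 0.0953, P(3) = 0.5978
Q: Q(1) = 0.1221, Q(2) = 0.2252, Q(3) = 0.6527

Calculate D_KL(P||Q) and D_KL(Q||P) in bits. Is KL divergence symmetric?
D_KL(P||Q) = 0.2141 bits, D_KL(Q||P) = 0.1998 bits. No, KL divergence is not symmetric.

D_KL(P||Q) = Σ P(x) log₂(P(x)/Q(x))

Computing term by term:
  P(1)·log₂(P(1)/Q(1)) = 0.3069·log₂(0.3069/0.1221) = 0.40809
  P(2)·log₂(P(2)/Q(2)) = 0.0953·log₂(0.0953/0.2252) = -0.11823
  P(3)·log₂(P(3)/Q(3)) = 0.5978·log₂(0.5978/0.6527) = -0.07578

D_KL(P||Q) = 0.40809 - 0.11823 - 0.07578 = 0.21408 ≈ 0.2141 bits

D_KL(Q||P) = Σ Q(x) log₂(Q(x)/P(x))

Computing term by term:
  Q(1)·log₂(Q(1)/P(1)) = 0.1221·log₂(0.1221/0.3069) = -0.16236
  Q(2)·log₂(Q(2)/P(2)) = 0.2252·log₂(0.2252/0.0953) = 0.27940
  Q(3)·log₂(Q(3)/P(3)) = 0.6527·log₂(0.6527/0.5978) = 0.08273

D_KL(Q||P) = -0.16236 + 0.27940 + 0.08273 = 0.19977 ≈ 0.1998 bits

These are NOT equal (difference: 0.0143 bits). KL divergence is asymmetric: D_KL(P||Q) ≠ D_KL(Q||P) in general.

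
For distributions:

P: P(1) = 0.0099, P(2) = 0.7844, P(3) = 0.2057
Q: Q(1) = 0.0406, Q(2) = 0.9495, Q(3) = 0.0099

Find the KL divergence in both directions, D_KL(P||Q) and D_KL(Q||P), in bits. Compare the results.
D_KL(P||Q) = 0.6640 bits, D_KL(Q||P) = 0.3010 bits. D_KL(P||Q) is larger than D_KL(Q||P) by 0.3630 bits; the two directions differ.

D_KL(P||Q) = Σ P(x) log₂(P(x)/Q(x))

Computing term by term:
  P(1)·log₂(P(1)/Q(1)) = 0.0099·log₂(0.0099/0.0406) = -0.02016
  P(2)·log₂(P(2)/Q(2)) = 0.7844·log₂(0.7844/0.9495) = -0.21616
  P(3)·log₂(P(3)/Q(3)) = 0.2057·log₂(0.2057/0.0099) = 0.90034

D_KL(P||Q) = -0.02016 - 0.21616 + 0.90034 = 0.66402 ≈ 0.6640 bits

D_KL(Q||P) = Σ Q(x) log₂(Q(x)/P(x))

Computing term by term:
  Q(1)·log₂(Q(1)/P(1)) = 0.0406·log₂(0.0406/0.0099) = 0.08266
  Q(2)·log₂(Q(2)/P(2)) = 0.9495·log₂(0.9495/0.7844) = 0.26166
  Q(3)·log₂(Q(3)/P(3)) = 0.0099·log₂(0.0099/0.2057) = -0.04333

D_KL(Q||P) = 0.08266 + 0.26166 - 0.04333 = 0.30099 ≈ 0.3010 bits

These are NOT equal (difference: 0.3630 bits). KL divergence is asymmetric: D_KL(P||Q) ≠ D_KL(Q||P) in general.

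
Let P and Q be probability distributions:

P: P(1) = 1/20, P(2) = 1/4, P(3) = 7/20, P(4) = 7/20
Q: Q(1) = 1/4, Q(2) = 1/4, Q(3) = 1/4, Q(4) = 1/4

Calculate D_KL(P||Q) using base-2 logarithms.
0.2237 bits

D_KL(P||Q) = Σ P(x) log₂(P(x)/Q(x))

Computing term by term:
  P(1)·log₂(P(1)/Q(1)) = (1/20)·log₂((1/20)/(1/4)) = -0.11610
  P(2)·log₂(P(2)/Q(2)) = (1/4)·log₂((1/4)/(1/4)) = 0.00000
  P(3)·log₂(P(3)/Q(3)) = (7/20)·log₂((7/20)/(1/4)) = 0.16990
  P(4)·log₂(P(4)/Q(4)) = (7/20)·log₂((7/20)/(1/4)) = 0.16990

D_KL(P||Q) = -0.11610 + 0.00000 + 0.16990 + 0.16990 = 0.22370 ≈ 0.2237 bits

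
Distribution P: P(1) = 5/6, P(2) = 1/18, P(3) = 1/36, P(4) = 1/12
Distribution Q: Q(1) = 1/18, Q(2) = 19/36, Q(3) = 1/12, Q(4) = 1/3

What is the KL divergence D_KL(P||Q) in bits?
2.8646 bits

D_KL(P||Q) = Σ P(x) log₂(P(x)/Q(x))

Computing term by term:
  P(1)·log₂(P(1)/Q(1)) = (5/6)·log₂((5/6)/(1/18)) = 3.25574
  P(2)·log₂(P(2)/Q(2)) = (1/18)·log₂((1/18)/(19/36)) = -0.18044
  P(3)·log₂(P(3)/Q(3)) = (1/36)·log₂((1/36)/(1/12)) = -0.04403
  P(4)·log₂(P(4)/Q(4)) = (1/12)·log₂((1/12)/(1/3)) = -0.16667

D_KL(P||Q) = 3.25574 - 0.18044 - 0.04403 - 0.16667 = 2.86460 ≈ 2.8646 bits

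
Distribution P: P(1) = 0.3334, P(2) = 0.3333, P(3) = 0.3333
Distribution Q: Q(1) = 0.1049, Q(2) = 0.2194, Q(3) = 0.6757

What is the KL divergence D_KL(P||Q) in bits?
0.4174 bits

D_KL(P||Q) = Σ P(x) log₂(P(x)/Q(x))

Computing term by term:
  P(1)·log₂(P(1)/Q(1)) = 0.3334·log₂(0.3334/0.1049) = 0.55619
  P(2)·log₂(P(2)/Q(2)) = 0.3333·log₂(0.3333/0.2194) = 0.20107
  P(3)·log₂(P(3)/Q(3)) = 0.3333·log₂(0.3333/0.6757) = -0.33982

D_KL(P||Q) = 0.55619 + 0.20107 - 0.33982 = 0.41744 ≈ 0.4174 bits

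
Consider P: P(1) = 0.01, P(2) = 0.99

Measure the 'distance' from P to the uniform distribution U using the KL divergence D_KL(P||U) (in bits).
0.9192 bits

U(i) = 1/2 for all i

D_KL(P||U) = Σ P(x) log₂(P(x) / (1/2))
           = Σ P(x) log₂(P(x)) + log₂(2)
           = log₂(2) - H(P)

H(P) = -Σ P(x) log₂(P(x)):
  -P(1)·log₂(P(1)) = -(0.01)·log₂(0.01) = 0.06644
  -P(2)·log₂(P(2)) = -(0.99)·log₂(0.99) = 0.01435
H(P) = 0.06644 + 0.01435 = 0.08079 bits

log₂(2) = 1.00000 bits

D_KL(P||U) = 1.00000 - 0.08079 = 0.91921 ≈ 0.9192 bits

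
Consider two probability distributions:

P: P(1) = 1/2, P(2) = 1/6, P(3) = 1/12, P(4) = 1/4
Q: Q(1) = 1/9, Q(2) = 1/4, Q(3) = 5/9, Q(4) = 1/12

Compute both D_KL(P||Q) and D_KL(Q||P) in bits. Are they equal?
D_KL(P||Q) = 1.1556 bits, D_KL(Q||P) = 1.2936 bits. No, they are not equal.

D_KL(P||Q) = Σ P(x) log₂(P(x)/Q(x))

Computing term by term:
  P(1)·log₂(P(1)/Q(1)) = (1/2)·log₂((1/2)/(1/9)) = 1.08496
  P(2)·log₂(P(2)/Q(2)) = (1/6)·log₂((1/6)/(1/4)) = -0.09749
  P(3)·log₂(P(3)/Q(3)) = (1/12)·log₂((1/12)/(5/9)) = -0.22808
  P(4)·log₂(P(4)/Q(4)) = (1/4)·log₂((1/4)/(1/12)) = 0.39624

D_KL(P||Q) = 1.08496 - 0.09749 - 0.22808 + 0.39624 = 1.15563 ≈ 1.1556 bits

D_KL(Q||P) = Σ Q(x) log₂(Q(x)/P(x))

Computing term by term:
  Q(1)·log₂(Q(1)/P(1)) = (1/9)·log₂((1/9)/(1/2)) = -0.24110
  Q(2)·log₂(Q(2)/P(2)) = (1/4)·log₂((1/4)/(1/6)) = 0.14624
  Q(3)·log₂(Q(3)/P(3)) = (5/9)·log₂((5/9)/(1/12)) = 1.52054
  Q(4)·log₂(Q(4)/P(4)) = (1/12)·log₂((1/12)/(1/4)) = -0.13208

D_KL(Q||P) = -0.24110 + 0.14624 + 1.52054 - 0.13208 = 1.29360 ≈ 1.2936 bits

These are NOT equal (difference: 0.1380 bits). KL divergence is asymmetric: D_KL(P||Q) ≠ D_KL(Q||P) in general.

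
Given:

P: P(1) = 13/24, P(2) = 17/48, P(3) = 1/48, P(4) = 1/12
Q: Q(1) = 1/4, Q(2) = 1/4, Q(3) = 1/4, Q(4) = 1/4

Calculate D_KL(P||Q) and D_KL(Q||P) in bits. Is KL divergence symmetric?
D_KL(P||Q) = 0.5754 bits, D_KL(Q||P) = 0.8880 bits. No, KL divergence is not symmetric.

D_KL(P||Q) = Σ P(x) log₂(P(x)/Q(x))

Computing term by term:
  P(1)·log₂(P(1)/Q(1)) = (13/24)·log₂((13/24)/(1/4)) = 0.60422
  P(2)·log₂(P(2)/Q(2)) = (17/48)·log₂((17/48)/(1/4)) = 0.17797
  P(3)·log₂(P(3)/Q(3)) = (1/48)·log₂((1/48)/(1/4)) = -0.07469
  P(4)·log₂(P(4)/Q(4)) = (1/12)·log₂((1/12)/(1/4)) = -0.13208

D_KL(P||Q) = 0.60422 + 0.17797 - 0.07469 - 0.13208 = 0.57542 ≈ 0.5754 bits

D_KL(Q||P) = Σ Q(x) log₂(Q(x)/P(x))

Computing term by term:
  Q(1)·log₂(Q(1)/P(1)) = (1/4)·log₂((1/4)/(13/24)) = -0.27887
  Q(2)·log₂(Q(2)/P(2)) = (1/4)·log₂((1/4)/(17/48)) = -0.12563
  Q(3)·log₂(Q(3)/P(3)) = (1/4)·log₂((1/4)/(1/48)) = 0.89624
  Q(4)·log₂(Q(4)/P(4)) = (1/4)·log₂((1/4)/(1/12)) = 0.39624

D_KL(Q||P) = -0.27887 - 0.12563 + 0.89624 + 0.39624 = 0.88798 ≈ 0.8880 bits

These are NOT equal (difference: 0.3126 bits). KL divergence is asymmetric: D_KL(P||Q) ≠ D_KL(Q||P) in general.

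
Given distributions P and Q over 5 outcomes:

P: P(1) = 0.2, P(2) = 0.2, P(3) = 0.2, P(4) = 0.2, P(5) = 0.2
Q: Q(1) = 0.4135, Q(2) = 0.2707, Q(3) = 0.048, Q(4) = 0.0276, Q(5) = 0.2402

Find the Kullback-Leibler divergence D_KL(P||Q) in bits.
0.6335 bits

D_KL(P||Q) = Σ P(x) log₂(P(x)/Q(x))

Computing term by term:
  P(1)·log₂(P(1)/Q(1)) = 0.2·log₂(0.2/0.4135) = -0.20958
  P(2)·log₂(P(2)/Q(2)) = 0.2·log₂(0.2/0.2707) = -0.08734
  P(3)·log₂(P(3)/Q(3)) = 0.2·log₂(0.2/0.048) = 0.41178
  P(4)·log₂(P(4)/Q(4)) = 0.2·log₂(0.2/0.0276) = 0.57145
  P(5)·log₂(P(5)/Q(5)) = 0.2·log₂(0.2/0.2402) = -0.05285

D_KL(P||Q) = -0.20958 - 0.08734 + 0.41178 + 0.57145 - 0.05285 = 0.63346 ≈ 0.6335 bits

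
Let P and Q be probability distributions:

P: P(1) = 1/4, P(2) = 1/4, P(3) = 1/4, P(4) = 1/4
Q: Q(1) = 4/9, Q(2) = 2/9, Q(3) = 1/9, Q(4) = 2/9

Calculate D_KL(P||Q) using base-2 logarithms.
0.1699 bits

D_KL(P||Q) = Σ P(x) log₂(P(x)/Q(x))

Computing term by term:
  P(1)·log₂(P(1)/Q(1)) = (1/4)·log₂((1/4)/(4/9)) = -0.20752
  P(2)·log₂(P(2)/Q(2)) = (1/4)·log₂((1/4)/(2/9)) = 0.04248
  P(3)·log₂(P(3)/Q(3)) = (1/4)·log₂((1/4)/(1/9)) = 0.29248
  P(4)·log₂(P(4)/Q(4)) = (1/4)·log₂((1/4)/(2/9)) = 0.04248

D_KL(P||Q) = -0.20752 + 0.04248 + 0.29248 + 0.04248 = 0.16992 ≈ 0.1699 bits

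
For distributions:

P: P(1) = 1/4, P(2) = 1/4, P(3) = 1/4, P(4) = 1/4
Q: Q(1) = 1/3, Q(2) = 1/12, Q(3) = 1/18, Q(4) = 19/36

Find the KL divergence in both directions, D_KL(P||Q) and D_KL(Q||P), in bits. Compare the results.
D_KL(P||Q) = 0.5655 bits, D_KL(Q||P) = 0.4547 bits. D_KL(P||Q) is larger than D_KL(Q||P) by 0.1108 bits; the two directions differ.

D_KL(P||Q) = Σ P(x) log₂(P(x)/Q(x))

Computing term by term:
  P(1)·log₂(P(1)/Q(1)) = (1/4)·log₂((1/4)/(1/3)) = -0.10376
  P(2)·log₂(P(2)/Q(2)) = (1/4)·log₂((1/4)/(1/12)) = 0.39624
  P(3)·log₂(P(3)/Q(3)) = (1/4)·log₂((1/4)/(1/18)) = 0.54248
  P(4)·log₂(P(4)/Q(4)) = (1/4)·log₂((1/4)/(19/36)) = -0.26950

D_KL(P||Q) = -0.10376 + 0.39624 + 0.54248 - 0.26950 = 0.56546 ≈ 0.5655 bits

D_KL(Q||P) = Σ Q(x) log₂(Q(x)/P(x))

Computing term by term:
  Q(1)·log₂(Q(1)/P(1)) = (1/3)·log₂((1/3)/(1/4)) = 0.13835
  Q(2)·log₂(Q(2)/P(2)) = (1/12)·log₂((1/12)/(1/4)) = -0.13208
  Q(3)·log₂(Q(3)/P(3)) = (1/18)·log₂((1/18)/(1/4)) = -0.12055
  Q(4)·log₂(Q(4)/P(4)) = (19/36)·log₂((19/36)/(1/4)) = 0.56895

D_KL(Q||P) = 0.13835 - 0.13208 - 0.12055 + 0.56895 = 0.45467 ≈ 0.4547 bits

These are NOT equal (difference: 0.1108 bits). KL divergence is asymmetric: D_KL(P||Q) ≠ D_KL(Q||P) in general.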